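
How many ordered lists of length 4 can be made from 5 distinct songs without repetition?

P(5,4) = 5!/(5-4)! = 5!/1!.

Final answer: P(5,4) = 120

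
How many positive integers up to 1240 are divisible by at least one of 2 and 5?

Multiples of 2: 620. Multiples of 5: 248. Of both (lcm=10): 124.
By inclusion-exclusion: 620 + 248 - 124.

Final answer: 744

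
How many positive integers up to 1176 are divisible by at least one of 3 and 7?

Multiples of 3: 392. Multiples of 7: 168. Of both (lcm=21): 56.
By inclusion-exclusion: 392 + 168 - 56.

Final answer: 504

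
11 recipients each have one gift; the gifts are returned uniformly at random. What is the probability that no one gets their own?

D(n) = (n-1)(D(n-1) + D(n-2)), D(0)=1, D(1)=0.
Building up: D(2)=1, D(3)=2, D(4)=9, D(5)=44, D(6)=265, D(7)=1854, D(8)=14833, D(9)=133496, D(10)=1334961, D(11)=14684570.
Total arrangements: 11! = 39916800.
Probability = D(11)/11! = 1468457/3991680.

Final answer: D(11)/11! = 14684570/39916800 = 0.367879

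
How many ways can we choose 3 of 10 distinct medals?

C(10,3) = 10!/(3! x (10-3)!).

Final answer: C(10,3) = 120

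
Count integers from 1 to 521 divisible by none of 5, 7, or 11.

|div by 5|=104, |div by 7|=74, |div by 11|=47.
|div by 5&7|=14, |div by 5&11|=9, |div by 7&11|=6, |div by all|=1.
By inclusion-exclusion, divisible by at least one: 104+74+47-14-9-6+1 = 197.
Not divisible by any: 521 - 197.

Final answer: 324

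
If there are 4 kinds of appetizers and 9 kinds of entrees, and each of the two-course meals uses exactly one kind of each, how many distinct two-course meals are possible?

By the multiplication principle: 4 x 9.

Final answer: 36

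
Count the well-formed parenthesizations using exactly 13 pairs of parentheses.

This is counted by the nth Catalan number C_n. Here n = 13 (pairs).
Using C_0 = 1 and C_(k+1) = C_k x 2(2k+1)/(k+2), build up term by term: C_1=1, C_2=2, C_3=5, C_4=14, C_5=42, C_6=132, C_7=429, C_8=1430, C_9=4862, C_10=16796, C_11=58786, C_12=208012, C_13=742900.

Final answer: C_{13} = 742900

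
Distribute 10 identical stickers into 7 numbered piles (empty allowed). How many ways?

Stars and bars: C(n+k-1, k-1) = C(16,6).

Final answer: C(16,6) = 8008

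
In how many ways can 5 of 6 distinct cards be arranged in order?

P(6,5) = 6!/(6-5)! = 6!/1!.

Final answer: P(6,5) = 720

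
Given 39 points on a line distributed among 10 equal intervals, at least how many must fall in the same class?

By pigeonhole with 39 objects and 10 categories: ceiling(39/10).

Final answer: 4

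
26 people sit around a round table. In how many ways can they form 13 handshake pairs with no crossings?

The structures are counted by the Catalan number C_n. Here n = 26/2 = 13.
C_n = C(2n,n) - C(2n,n+1), so C_{13} = C(26,13) - C(26,14) = 10400600 - 9657700.

Final answer: C_{13} = 742900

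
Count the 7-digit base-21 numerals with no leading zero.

Leading digit: 20 options (nonzero). Other 6 digit(s): 21 options each.
Total: 20 x 21^6.

Final answer: 1715322420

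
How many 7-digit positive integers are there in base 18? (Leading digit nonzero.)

Leading digit: 17 options (nonzero). Other 6 digit(s): 18 options each.
Total: 17 x 18^6.

Final answer: 578207808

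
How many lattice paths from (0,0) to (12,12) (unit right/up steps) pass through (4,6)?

Paths (0,0)->(4,6): C(10,6) = 210.
Paths (4,6)->(12,12): C(14,6) = 3003.
By multiplication principle: 210 x 3003.

Final answer: 630630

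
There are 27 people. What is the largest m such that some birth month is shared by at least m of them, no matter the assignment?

There are 12 possible values for birth month. With 27 people and 12 categories, by pigeonhole: ceiling(27/12).

Final answer: 3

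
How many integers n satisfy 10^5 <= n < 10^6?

The leading digit cannot be 0 (9 options); the other 5 digits can be anything (10 options each).
Total: 9 x 10^5.

Final answer: 900000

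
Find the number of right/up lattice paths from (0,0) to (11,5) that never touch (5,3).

Total paths to (11,5): C(16,5) = 4368.
Paths through (5,3): C(8,3) x C(8,2) = 1568.
Avoiding (5,3): 4368 - 1568.

Final answer: 2800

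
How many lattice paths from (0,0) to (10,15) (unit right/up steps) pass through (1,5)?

Paths (0,0)->(1,5): C(6,5) = 6.
Paths (1,5)->(10,15): C(19,10) = 92378.
By multiplication principle: 6 x 92378.

Final answer: 554268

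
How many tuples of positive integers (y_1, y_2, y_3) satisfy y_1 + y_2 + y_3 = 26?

Substitute y'_i = y_i - 1 (so y'_i >= 0). Then sum y'_i = 26 - 3 = 23.
Stars and bars: C(23+3-1, 3-1) = C(25,2).

Final answer: C(25,2) = 300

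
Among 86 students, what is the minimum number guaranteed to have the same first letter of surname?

There are 26 possible values for first letter of surname. With 86 students and 26 categories, by pigeonhole: ceiling(86/26).

Final answer: 4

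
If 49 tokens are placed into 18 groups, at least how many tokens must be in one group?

By the pigeonhole principle: ceiling(49/18).

Final answer: 3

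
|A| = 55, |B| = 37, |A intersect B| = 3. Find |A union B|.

|A union B| = |A| + |B| - |A intersect B| = 55 + 37 - 3.

Final answer: 89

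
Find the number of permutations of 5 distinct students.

The number of ways to arrange 5 distinct objects is 5!.

Final answer: 5! = 120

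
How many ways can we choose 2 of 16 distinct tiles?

C(16,2) = 16!/(2! x (16-2)!).

Final answer: C(16,2) = 120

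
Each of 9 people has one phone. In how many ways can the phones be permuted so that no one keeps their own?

Use the recurrence D(n) = (n-1)(D(n-1) + D(n-2)) with D(0)=1, D(1)=0.
D(2) = 1 x (0 + 1) = 1
D(3) = 2 x (1 + 0) = 2
D(4) = 3 x (2 + 1) = 9
D(5) = 4 x (9 + 2) = 44
D(6) = 5 x (44 + 9) = 265
D(7) = 6 x (265 + 44) = 1854
D(8) = 7 x (1854 + 265) = 14833
D(9) = 8 x (D(8) + D(7)) = 8 x (14833 + 1854)

Final answer: D(9) = 133496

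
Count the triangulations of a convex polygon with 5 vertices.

The structures are counted by the Catalan number C_n. Here n = 5 - 2 = 3.
Using C_0 = 1 and C_(k+1) = C_k x 2(2k+1)/(k+2), build up term by term: C_1=1, C_2=2, C_3=5.

Final answer: C_{3} = 5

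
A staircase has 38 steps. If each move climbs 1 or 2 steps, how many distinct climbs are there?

Let f(n) be the number of climbs. Removing the last move (1 or 2 steps) gives f(n) = f(n-1) + f(n-2); base cases f(1)=1, f(2)=2.
Iterating the recurrence: f(1)=1, f(2)=2, f(3)=3, f(4)=5, f(5)=8, f(6)=13, f(7)=21, f(8)=34, f(9)=55, f(10)=89, f(11)=144, f(12)=233, f(13)=377, f(14)=610, f(15)=987, f(16)=1597, f(17)=2584, f(18)=4181, f(19)=6765, f(20)=10946, f(21)=17711, f(22)=28657, f(23)=46368, f(24)=75025, f(25)=121393, f(26)=196418, f(27)=317811, f(28)=514229, f(29)=832040, f(30)=1346269, f(31)=2178309, f(32)=3524578, f(33)=5702887, f(34)=9227465, f(35)=14930352, f(36)=24157817, f(37)=39088169, f(38)=63245986.

Final answer: 63245986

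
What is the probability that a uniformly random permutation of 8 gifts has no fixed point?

Use the recurrence D(n) = (n-1)(D(n-1) + D(n-2)) with D(0)=1, D(1)=0.
Building up: D(2)=1, D(3)=2, D(4)=9, D(5)=44, D(6)=265, D(7)=1854, D(8)=14833.
Total arrangements: 8! = 40320.
Probability = D(8)/8! = 2119/5760.

Final answer: D(8)/8! = 14833/40320 = 0.367882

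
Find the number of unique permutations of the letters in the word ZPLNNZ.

Letters (L:1, N:2, P:1, Z:2). Total letters: 6.
Permutations = 6!/(2! x 2!).

Final answer: 180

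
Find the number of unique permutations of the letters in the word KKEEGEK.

Letters (E:3, G:1, K:3). Total letters: 7.
Permutations = 7!/(3! x 3!).

Final answer: 140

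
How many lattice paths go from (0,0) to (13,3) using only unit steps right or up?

Each path has 13 right steps and 3 up steps in some order (16 steps total).
Choose which 3 of the 16 steps are up: C(16,3).

Final answer: C(16,3) = 560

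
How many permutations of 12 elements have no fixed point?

D(n) = (n-1)(D(n-1) + D(n-2)), D(0)=1, D(1)=0.
Building up: D(2)=1, D(3)=2, D(4)=9, D(5)=44, D(6)=265, D(7)=1854, D(8)=14833, D(9)=133496, D(10)=1334961, D(11)=14684570.
D(12) = 11 x (D(11) + D(10)) = 11 x (14684570 + 1334961).

Final answer: D(12) = 176214841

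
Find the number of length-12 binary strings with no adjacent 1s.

Classify by the final bit: ...0 gives a(n-1) strings, ...01 gives a(n-2) strings. Thus a(n) = a(n-1) + a(n-2) with a(1)=2, a(2)=3.
Iterating the recurrence: a(1)=2, a(2)=3, a(3)=5, a(4)=8, a(5)=13, a(6)=21, a(7)=34, a(8)=55, a(9)=89, a(10)=144, a(11)=233, a(12)=377.

Final answer: 377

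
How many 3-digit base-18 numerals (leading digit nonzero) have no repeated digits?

First digit: 17 (nonzero). Second: 17 (not first). Third: 16, etc.
Total: 17 x 17 x 16.

Final answer: 4624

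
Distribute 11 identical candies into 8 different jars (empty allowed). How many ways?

Stars and bars: C(n+k-1, k-1) = C(18,7).

Final answer: C(18,7) = 31824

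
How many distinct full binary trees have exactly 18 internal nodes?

This is counted by the nth Catalan number C_n. Here n = 18.
Using C_0 = 1 and C_(k+1) = C_k x 2(2k+1)/(k+2), build up term by term: C_1=1, C_2=2, C_3=5, C_4=14, C_5=42, C_6=132, C_7=429, C_8=1430, C_9=4862, C_10=16796, C_11=58786, C_12=208012, C_13=742900, C_14=2674440, C_15=9694845, C_16=35357670, C_17=129644790, C_18=477638700.

Final answer: C_{18} = 477638700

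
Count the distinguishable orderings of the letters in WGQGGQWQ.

Letters (G:3, Q:3, W:2). Total letters: 8.
Permutations = 8!/(3! x 3! x 2!).

Final answer: 560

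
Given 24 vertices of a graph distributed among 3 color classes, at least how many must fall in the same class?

By pigeonhole with 24 objects and 3 categories: ceiling(24/3).

Final answer: 8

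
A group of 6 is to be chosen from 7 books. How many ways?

C(7,6) = 7!/(6! x (7-6)!).

Final answer: C(7,6) = 7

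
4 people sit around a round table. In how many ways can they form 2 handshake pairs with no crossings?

This is a standard Catalan-number count: the answer is C_n. Here n = 4/2 = 2.
Using C_0 = 1 and C_(k+1) = C_k x 2(2k+1)/(k+2), build up term by term: C_1=1, C_2=2.

Final answer: C_{2} = 2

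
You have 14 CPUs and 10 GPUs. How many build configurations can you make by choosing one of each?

By the multiplication principle: 14 x 10.

Final answer: 140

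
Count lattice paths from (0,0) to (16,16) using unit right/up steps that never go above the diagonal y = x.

Total monotonic paths to (16,16): C(32,16) = 601080390.
By the reflection principle, paths that go above the diagonal number C(32,17) = 565722720.
Valid Dyck paths: 601080390 - 565722720.
(Check: C(32,16) - C(32,17) = C(32,16)/17, the Catalan number C_{16}.)

Final answer: C_{16} = 35357670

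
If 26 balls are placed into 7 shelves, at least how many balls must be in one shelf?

By the pigeonhole principle: ceiling(26/7).

Final answer: 4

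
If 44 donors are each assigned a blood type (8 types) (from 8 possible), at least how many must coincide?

There are 8 possible values for blood type (8 types). With 44 donors and 8 categories, by pigeonhole: ceiling(44/8).

Final answer: 6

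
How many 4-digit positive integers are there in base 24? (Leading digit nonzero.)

In base 24, the leading digit has 23 choices (1..23); each of the remaining 3 digits has 24 choices.
Total: 23 x 24^3.

Final answer: 317952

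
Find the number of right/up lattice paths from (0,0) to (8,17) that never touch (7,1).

Total paths to (8,17): C(25,17) = 1081575.
Paths through (7,1): C(8,1) x C(17,16) = 136.
Avoiding (7,1): 1081575 - 136.

Final answer: 1081439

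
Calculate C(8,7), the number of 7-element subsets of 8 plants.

C(8,7) = 8!/(7! x (8-7)!).

Final answer: C(8,7) = 8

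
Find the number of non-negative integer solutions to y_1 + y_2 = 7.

Stars and bars with 7 stars and 1 bars:
C(7+2-1, 2-1) = C(8,1).

Final answer: C(8,1) = 8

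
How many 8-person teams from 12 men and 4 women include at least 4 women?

Sum over valid woman counts:
C(4,4)C(12,4).

Final answer: 495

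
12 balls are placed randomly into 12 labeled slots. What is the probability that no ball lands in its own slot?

D(n) = (n-1)(D(n-1) + D(n-2)), D(0)=1, D(1)=0.
Building up: D(2)=1, D(3)=2, D(4)=9, D(5)=44, D(6)=265, D(7)=1854, D(8)=14833, D(9)=133496, D(10)=1334961, D(11)=14684570, D(12)=176214841.
Total arrangements: 12! = 479001600.
Probability = D(12)/12! = 16019531/43545600.

Final answer: D(12)/12! = 176214841/479001600 = 0.367879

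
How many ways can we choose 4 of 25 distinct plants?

C(25,4) = 25!/(4! x (25-4)!).

Final answer: C(25,4) = 12650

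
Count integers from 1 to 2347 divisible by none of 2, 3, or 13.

|div by 2|=1173, |div by 3|=782, |div by 13|=180.
|div by 2&3|=391, |div by 2&13|=90, |div by 3&13|=60, |div by all|=30.
By inclusion-exclusion, divisible by at least one: 1173+782+180-391-90-60+30 = 1624.
Not divisible by any: 2347 - 1624.

Final answer: 723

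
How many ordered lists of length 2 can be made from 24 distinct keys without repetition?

P(24,2) = 24!/(24-2)! = 24!/22!.

Final answer: P(24,2) = 552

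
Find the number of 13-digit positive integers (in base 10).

First digit: 9 choices (1-9). Each of the remaining 12 digits: 10 choices.
Total: 9 x 10^12.

Final answer: 9000000000000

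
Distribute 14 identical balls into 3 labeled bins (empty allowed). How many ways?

Stars and bars: C(n+k-1, k-1) = C(16,2).

Final answer: C(16,2) = 120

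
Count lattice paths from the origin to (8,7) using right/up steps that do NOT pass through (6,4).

Total paths to (8,7): C(15,7) = 6435.
Paths through (6,4): C(10,4) x C(5,3) = 2100.
Avoiding (6,4): 6435 - 2100.

Final answer: 4335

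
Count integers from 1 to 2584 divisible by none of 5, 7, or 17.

|div by 5|=516, |div by 7|=369, |div by 17|=152.
|div by 5&7|=73, |div by 5&17|=30, |div by 7&17|=21, |div by all|=4.
By inclusion-exclusion, divisible by at least one: 516+369+152-73-30-21+4 = 917.
Not divisible by any: 2584 - 917.

Final answer: 1667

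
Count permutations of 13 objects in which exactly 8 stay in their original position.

Choose which 8 elements are fixed: C(13,8) = 1287.
Derange the remaining 5 using D(j) = (j-1)(D(j-1) + D(j-2)), D(0)=1, D(1)=0: D(2)=1, D(3)=2, D(4)=9, D(5)=44.
Total: 1287 x 44.

Final answer: C(13,8) D(5) = 56628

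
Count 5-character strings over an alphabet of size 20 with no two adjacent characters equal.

Let g(n) count such strings. g(1) = 20, and each valid string of length n-1 extends in 19 ways (any symbol but the last), so g(n) = 19 g(n-1).
Total: g(5) = 20 x 19^4.

Final answer: 20 x 19^{4} = 2606420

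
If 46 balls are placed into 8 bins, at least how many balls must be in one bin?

By the pigeonhole principle: ceiling(46/8).

Final answer: 6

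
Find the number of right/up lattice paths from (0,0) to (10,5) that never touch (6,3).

Total paths to (10,5): C(15,5) = 3003.
Paths through (6,3): C(9,3) x C(6,2) = 1260.
Avoiding (6,3): 3003 - 1260.

Final answer: 1743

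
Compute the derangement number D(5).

D(n) = (n-1)(D(n-1) + D(n-2)), D(0)=1, D(1)=0.
D(2) = 1 x (0 + 1) = 1
D(3) = 2 x (1 + 0) = 2
D(4) = 3 x (2 + 1) = 9
D(5) = 4 x (D(4) + D(3)) = 4 x (9 + 2)

Final answer: D(5) = 44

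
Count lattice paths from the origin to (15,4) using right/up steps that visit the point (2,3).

Paths (0,0)->(2,3): C(5,3) = 10.
Paths (2,3)->(15,4): C(14,1) = 14.
By multiplication principle: 10 x 14.

Final answer: 140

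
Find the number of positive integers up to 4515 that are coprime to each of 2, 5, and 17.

|div by 2|=2257, |div by 5|=903, |div by 17|=265.
|div by 2&5|=451, |div by 2&17|=132, |div by 5&17|=53, |div by all|=26.
By inclusion-exclusion, divisible by at least one: 2257+903+265-451-132-53+26 = 2815.
Not divisible by any: 4515 - 2815.

Final answer: 1700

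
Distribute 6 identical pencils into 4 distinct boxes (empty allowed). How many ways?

Stars and bars: C(n+k-1, k-1) = C(9,3).

Final answer: C(9,3) = 84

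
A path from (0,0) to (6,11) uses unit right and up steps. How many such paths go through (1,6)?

Paths (0,0)->(1,6): C(7,6) = 7.
Paths (1,6)->(6,11): C(10,5) = 252.
By multiplication principle: 7 x 252.

Final answer: 1764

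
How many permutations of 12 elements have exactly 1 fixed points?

Choose which 1 elements are fixed: C(12,1) = 12.
Derange the remaining 11 using D(j) = (j-1)(D(j-1) + D(j-2)), D(0)=1, D(1)=0: D(2)=1, D(3)=2, D(4)=9, D(5)=44, D(6)=265, D(7)=1854, D(8)=14833, D(9)=133496, D(10)=1334961, D(11)=14684570.
Total: 12 x 14684570.

Final answer: C(12,1) D(11) = 176214840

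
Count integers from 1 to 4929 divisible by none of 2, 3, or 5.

|div by 2|=2464, |div by 3|=1643, |div by 5|=985.
|div by 2&3|=821, |div by 2&5|=492, |div by 3&5|=328, |div by all|=164.
By inclusion-exclusion, divisible by at least one: 2464+1643+985-821-492-328+164 = 3615.
Not divisible by any: 4929 - 3615.

Final answer: 1314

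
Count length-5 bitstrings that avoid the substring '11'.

A valid string ends in 0 (append to any length-(n-1) valid string) or in 01 (append to any length-(n-2) valid string), so a(n) = a(n-1) + a(n-2) with a(1)=2, a(2)=3.
Iterating the recurrence: a(1)=2, a(2)=3, a(3)=5, a(4)=8, a(5)=13.

Final answer: 13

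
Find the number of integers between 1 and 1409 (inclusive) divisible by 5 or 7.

Multiples of 5: 281. Multiples of 7: 201. Of both (lcm=35): 40.
By inclusion-exclusion: 281 + 201 - 40.

Final answer: 442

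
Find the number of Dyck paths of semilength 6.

Total monotonic paths to (6,6): C(12,6) = 924.
By the reflection principle, paths that go above the diagonal number C(12,7) = 792.
Valid Dyck paths: 924 - 792.
(This is the Catalan number C_{6}.)

Final answer: C_{6} = 132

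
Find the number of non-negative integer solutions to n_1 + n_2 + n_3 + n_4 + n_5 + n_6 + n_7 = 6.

Stars and bars with 6 stars and 6 bars:
C(6+7-1, 7-1) = C(12,6).

Final answer: C(12,6) = 924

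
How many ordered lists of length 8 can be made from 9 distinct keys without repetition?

P(9,8) = 9!/(9-8)! = 9!/1!.

Final answer: P(9,8) = 362880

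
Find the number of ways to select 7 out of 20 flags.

C(20,7) = 20!/(7! x 13!).

Final answer: \binom{20}{7} = 77520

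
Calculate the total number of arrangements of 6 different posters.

The number of ways to arrange 6 distinct objects is 6!.

Final answer: 6! = 720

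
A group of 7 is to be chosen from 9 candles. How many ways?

C(9,7) = 9!/(7! x (9-7)!).

Final answer: C(9,7) = 36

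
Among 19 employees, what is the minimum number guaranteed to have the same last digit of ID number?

There are 10 possible values for last digit of ID number. With 19 employees and 10 categories, by pigeonhole: ceiling(19/10).

Final answer: 2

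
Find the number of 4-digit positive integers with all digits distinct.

First digit: 9 (not 0). Second: 9 (not first). Third: 8, etc.
Total: 9 x 9 x 8 x 7.

Final answer: 4536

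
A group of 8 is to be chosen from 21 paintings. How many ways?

C(21,8) = 21!/(8! x 13!).

Final answer: \binom{21}{8} = 203490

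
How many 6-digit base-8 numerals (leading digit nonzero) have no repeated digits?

First digit: 7 (nonzero). Second: 7 (not first). Third: 6, etc.
Total: 7 x 7 x 6 x 5 x 4 x 3.

Final answer: 17640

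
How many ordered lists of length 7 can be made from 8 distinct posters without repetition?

P(8,7) = 8!/(8-7)! = 8!/1!.

Final answer: P(8,7) = 40320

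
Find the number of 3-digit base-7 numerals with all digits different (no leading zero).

First digit: 6 (nonzero). Second: 6 (not first). Third: 5, etc.
Total: 6 x 6 x 5.

Final answer: 180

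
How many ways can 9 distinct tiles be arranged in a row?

The number of ways to arrange 9 distinct objects is 9!.

Final answer: 9! = 362880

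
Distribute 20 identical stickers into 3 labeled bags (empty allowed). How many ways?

Stars and bars: C(n+k-1, k-1) = C(22,2).

Final answer: C(22,2) = 231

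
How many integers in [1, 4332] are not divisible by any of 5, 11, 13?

|div by 5|=866, |div by 11|=393, |div by 13|=333.
|div by 5&11|=78, |div by 5&13|=66, |div by 11&13|=30, |div by all|=6.
By inclusion-exclusion, divisible by at least one: 866+393+333-78-66-30+6 = 1424.
Not divisible by any: 4332 - 1424.

Final answer: 2908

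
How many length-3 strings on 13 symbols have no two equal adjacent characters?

First character: 13 choices. Each subsequent: 12 choices (must differ from the previous one).
Total: 13 x 12^2.

Final answer: 13 x 12^{2} = 1872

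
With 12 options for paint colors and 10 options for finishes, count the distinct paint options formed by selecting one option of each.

By the multiplication principle: 12 x 10.

Final answer: 120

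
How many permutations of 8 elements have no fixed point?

D(n) = (n-1)(D(n-1) + D(n-2)), D(0)=1, D(1)=0.
D(2) = 1 x (0 + 1) = 1
D(3) = 2 x (1 + 0) = 2
D(4) = 3 x (2 + 1) = 9
D(5) = 4 x (9 + 2) = 44
D(6) = 5 x (44 + 9) = 265
D(7) = 6 x (265 + 44) = 1854
D(8) = 7 x (D(7) + D(6)) = 7 x (1854 + 265)

Final answer: D(8) = 14833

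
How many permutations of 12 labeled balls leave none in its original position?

Use the recurrence D(n) = (n-1)(D(n-1) + D(n-2)) with D(0)=1, D(1)=0.
D(2) = 1 x (0 + 1) = 1
D(3) = 2 x (1 + 0) = 2
D(4) = 3 x (2 + 1) = 9
D(5) = 4 x (9 + 2) = 44
D(6) = 5 x (44 + 9) = 265
D(7) = 6 x (265 + 44) = 1854
D(8) = 7 x (1854 + 265) = 14833
D(9) = 8 x (14833 + 1854) = 133496
D(10) = 9 x (133496 + 14833) = 1334961
D(11) = 10 x (1334961 + 133496) = 14684570
D(12) = 11 x (D(11) + D(10)) = 11 x (14684570 + 1334961)

Final answer: D(12) = 176214841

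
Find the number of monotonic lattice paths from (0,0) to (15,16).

Each path has 15 right steps and 16 up steps in some order (31 steps total).
Choose which 16 of the 31 steps are up: C(31,16).

Final answer: C(31,16) = 300540195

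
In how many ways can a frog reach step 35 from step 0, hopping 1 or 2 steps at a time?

Condition on the final move: it is a 1-step (f(n-1) ways to get there) or a 2-step (f(n-2) ways), so f(n) = f(n-1) + f(n-2), with f(1)=1, f(2)=2.
Computing successive values: f(1)=1, f(2)=2, f(3)=3, f(4)=5, f(5)=8, f(6)=13, f(7)=21, f(8)=34, f(9)=55, f(10)=89, f(11)=144, f(12)=233, f(13)=377, f(14)=610, f(15)=987, f(16)=1597, f(17)=2584, f(18)=4181, f(19)=6765, f(20)=10946, f(21)=17711, f(22)=28657, f(23)=46368, f(24)=75025, f(25)=121393, f(26)=196418, f(27)=317811, f(28)=514229, f(29)=832040, f(30)=1346269, f(31)=2178309, f(32)=3524578, f(33)=5702887, f(34)=9227465, f(35)=14930352.

Final answer: 14930352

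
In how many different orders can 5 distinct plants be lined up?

The number of ways to arrange 5 distinct objects is 5!.

Final answer: 5! = 120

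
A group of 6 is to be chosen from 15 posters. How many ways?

C(15,6) = 15!/(6! x (15-6)!).

Final answer: C(15,6) = 5005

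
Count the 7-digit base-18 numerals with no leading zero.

In base 18, the leading digit has 17 choices (1..17); each of the remaining 6 digits has 18 choices.
Total: 17 x 18^6.

Final answer: 578207808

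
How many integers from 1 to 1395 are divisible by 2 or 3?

Multiples of 2: 697. Multiples of 3: 465. Of both (lcm=6): 232.
By inclusion-exclusion: 697 + 465 - 232.

Final answer: 930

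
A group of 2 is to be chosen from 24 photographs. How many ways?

C(24,2) = 24!/(2! x (24-2)!).

Final answer: C(24,2) = 276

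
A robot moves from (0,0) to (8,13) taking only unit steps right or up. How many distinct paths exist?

Each path has 8 right steps and 13 up steps in some order (21 steps total).
Choose which 13 of the 21 steps are up: C(21,13).

Final answer: C(21,13) = 203490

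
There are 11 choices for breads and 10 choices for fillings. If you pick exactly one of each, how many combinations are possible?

By the multiplication principle: 11 x 10.

Final answer: 110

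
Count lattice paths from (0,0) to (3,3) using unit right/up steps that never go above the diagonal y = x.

Total monotonic paths to (3,3): C(6,3) = 20.
Reflecting each bad path at its first crossing gives a bijection with paths to (2,4): C(6,4) = 15.
Valid Dyck paths: 20 - 15.
(Check: C(6,3) - C(6,4) = C(6,3)/4, the Catalan number C_{3}.)

Final answer: C_{3} = 5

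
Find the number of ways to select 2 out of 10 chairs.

C(10,2) = 10!/(2! x (10-2)!).

Final answer: C(10,2) = 45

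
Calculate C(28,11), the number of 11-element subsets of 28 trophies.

C(28,11) = 28!/(11! x 17!).

Final answer: \binom{28}{11} = 21474180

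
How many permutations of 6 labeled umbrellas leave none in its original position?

D(n) = (n-1)(D(n-1) + D(n-2)), D(0)=1, D(1)=0.
D(2) = 1 x (0 + 1) = 1
D(3) = 2 x (1 + 0) = 2
D(4) = 3 x (2 + 1) = 9
D(5) = 4 x (9 + 2) = 44
D(6) = 5 x (D(5) + D(4)) = 5 x (44 + 9)

Final answer: D(6) = 265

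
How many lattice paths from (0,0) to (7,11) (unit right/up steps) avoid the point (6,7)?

Total paths to (7,11): C(18,11) = 31824.
Paths through (6,7): C(13,7) x C(5,4) = 8580.
Avoiding (6,7): 31824 - 8580.

Final answer: 23244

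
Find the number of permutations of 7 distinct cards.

The number of ways to arrange 7 distinct objects is 7!.

Final answer: 7! = 5040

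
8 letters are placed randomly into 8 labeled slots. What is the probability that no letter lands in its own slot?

Derangements satisfy D(n) = (n-1)(D(n-1) + D(n-2)), starting from D(0)=1, D(1)=0.
Building up: D(2)=1, D(3)=2, D(4)=9, D(5)=44, D(6)=265, D(7)=1854, D(8)=14833.
Total arrangements: 8! = 40320.
Probability = D(8)/8! = 2119/5760.

Final answer: D(8)/8! = 14833/40320 = 0.367882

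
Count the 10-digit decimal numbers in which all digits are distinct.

First digit: 9 (not 0). Second: 9 (not first). Third: 8, etc.
Total: 9 x 9 x 8 x 7 x 6 x 5 x 4 x 3 x 2 x 1.

Final answer: 3265920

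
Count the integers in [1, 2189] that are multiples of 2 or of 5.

Multiples of 2: 1094. Multiples of 5: 437. Of both (lcm=10): 218.
By inclusion-exclusion: 1094 + 437 - 218.

Final answer: 1313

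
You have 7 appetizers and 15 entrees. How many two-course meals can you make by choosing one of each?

By the multiplication principle: 7 x 15.

Final answer: 105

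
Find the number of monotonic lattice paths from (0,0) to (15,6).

Each path has 15 right steps and 6 up steps in some order (21 steps total).
Choose which 6 of the 21 steps are up: C(21,6).

Final answer: C(21,6) = 54264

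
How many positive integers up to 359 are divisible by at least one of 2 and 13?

Multiples of 2: 179. Multiples of 13: 27. Of both (lcm=26): 13.
By inclusion-exclusion: 179 + 27 - 13.

Final answer: 193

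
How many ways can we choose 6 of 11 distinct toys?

C(11,6) = 11!/(6! x 5!).

Final answer: \binom{11}{6} = 462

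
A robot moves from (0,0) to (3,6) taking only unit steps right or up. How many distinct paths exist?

Each path has 3 right steps and 6 up steps in some order (9 steps total).
Choose which 6 of the 9 steps are up: C(9,6).

Final answer: C(9,6) = 84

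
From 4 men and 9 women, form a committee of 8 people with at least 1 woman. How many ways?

Sum over valid woman counts:
C(9,4)C(4,4) = 126
C(9,5)C(4,3) = 504
C(9,6)C(4,2) = 504
C(9,7)C(4,1) = 144
C(9,8)C(4,0) = 9
Total: 126 + 504 + 504 + 144 + 9.

Final answer: 1287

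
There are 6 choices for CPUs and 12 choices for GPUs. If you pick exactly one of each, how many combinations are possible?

By the multiplication principle: 6 x 12.

Final answer: 72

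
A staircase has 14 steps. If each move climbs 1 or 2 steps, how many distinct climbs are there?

Condition on the final move: it is a 1-step (f(n-1) ways to get there) or a 2-step (f(n-2) ways), so f(n) = f(n-1) + f(n-2), with f(1)=1, f(2)=2.
Iterating the recurrence: f(1)=1, f(2)=2, f(3)=3, f(4)=5, f(5)=8, f(6)=13, f(7)=21, f(8)=34, f(9)=55, f(10)=89, f(11)=144, f(12)=233, f(13)=377, f(14)=610.

Final answer: 610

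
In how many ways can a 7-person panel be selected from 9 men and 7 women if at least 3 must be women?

Sum over valid woman counts:
C(7,3)C(9,4) = 4410
C(7,4)C(9,3) = 2940
C(7,5)C(9,2) = 756
C(7,6)C(9,1) = 63
C(7,7)C(9,0) = 1
Total: 4410 + 2940 + 756 + 63 + 1.

Final answer: 8170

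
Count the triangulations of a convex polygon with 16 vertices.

This is counted by the nth Catalan number C_n. Here n = 16 - 2 = 14.
C_n = (2n)!/(n!(n+1)!), so C_{14} = 28!/(14! x 15!) = C(28,14)/15 = 40116600/15.

Final answer: C_{14} = 2674440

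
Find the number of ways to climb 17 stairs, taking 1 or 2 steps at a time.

Let f(n) be the number of climbs. Removing the last move (1 or 2 steps) gives f(n) = f(n-1) + f(n-2); base cases f(1)=1, f(2)=2.
Building up term by term: f(1)=1, f(2)=2, f(3)=3, f(4)=5, f(5)=8, f(6)=13, f(7)=21, f(8)=34, f(9)=55, f(10)=89, f(11)=144, f(12)=233, f(13)=377, f(14)=610, f(15)=987, f(16)=1597, f(17)=2584.

Final answer: 2584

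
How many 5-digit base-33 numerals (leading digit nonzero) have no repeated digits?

First digit: 32 (nonzero). Second: 32 (not first). Third: 31, etc.
Total: 32 x 32 x 31 x 30 x 29.

Final answer: 27617280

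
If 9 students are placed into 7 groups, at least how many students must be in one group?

By the pigeonhole principle: ceiling(9/7).

Final answer: 2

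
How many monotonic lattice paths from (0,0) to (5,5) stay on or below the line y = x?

Total monotonic paths to (5,5): C(10,5) = 252.
Paths that cross above y=x (reflection bijection): C(10,6) = 210.
Valid Dyck paths: 252 - 210.
(Check: C(10,5) - C(10,6) = C(10,5)/6, the Catalan number C_{5}.)

Final answer: C_{5} = 42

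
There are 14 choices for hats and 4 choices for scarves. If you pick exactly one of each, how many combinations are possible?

By the multiplication principle: 14 x 4.

Final answer: 56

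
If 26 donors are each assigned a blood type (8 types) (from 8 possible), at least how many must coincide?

There are 8 possible values for blood type (8 types). With 26 donors and 8 categories, by pigeonhole: ceiling(26/8).

Final answer: 4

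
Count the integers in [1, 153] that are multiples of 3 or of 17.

Multiples of 3: 51. Multiples of 17: 9. Of both (lcm=51): 3.
By inclusion-exclusion: 51 + 9 - 3.

Final answer: 57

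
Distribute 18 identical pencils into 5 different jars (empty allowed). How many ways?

Stars and bars: C(n+k-1, k-1) = C(22,4).

Final answer: C(22,4) = 7315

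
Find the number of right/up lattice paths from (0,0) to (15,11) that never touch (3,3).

Total paths to (15,11): C(26,11) = 7726160.
Paths through (3,3): C(6,3) x C(20,8) = 2519400.
Avoiding (3,3): 7726160 - 2519400.

Final answer: 5206760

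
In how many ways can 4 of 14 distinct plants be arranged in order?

P(14,4) = 14!/(14-4)! = 14!/10!.

Final answer: P(14,4) = 24024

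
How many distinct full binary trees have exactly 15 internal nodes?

This is a standard Catalan-number count: the answer is C_n. Here n = 15.
C_n = C(2n,n) - C(2n,n+1), so C_{15} = C(30,15) - C(30,16) = 155117520 - 145422675.

Final answer: C_{15} = 9694845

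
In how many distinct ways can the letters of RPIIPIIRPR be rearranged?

Letters (I:4, P:3, R:3). Total letters: 10.
Permutations = 10!/(4! x 3! x 3!).

Final answer: 4200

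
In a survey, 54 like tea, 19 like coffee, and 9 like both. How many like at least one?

|A union B| = |A| + |B| - |A intersect B| = 54 + 19 - 9.

Final answer: 64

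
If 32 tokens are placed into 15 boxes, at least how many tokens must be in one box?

By the pigeonhole principle: ceiling(32/15).

Final answer: 3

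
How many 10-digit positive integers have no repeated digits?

First digit: 9 (not 0). Second: 9 (not first). Third: 8, etc.
Total: 9 x 9 x 8 x 7 x 6 x 5 x 4 x 3 x 2 x 1.

Final answer: 3265920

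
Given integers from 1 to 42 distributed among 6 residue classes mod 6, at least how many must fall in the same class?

By pigeonhole with 42 objects and 6 categories: ceiling(42/6).

Final answer: 7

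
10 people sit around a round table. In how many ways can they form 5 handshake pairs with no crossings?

This is counted by the nth Catalan number C_n. Here n = 10/2 = 5.
C_n = (2n)!/(n!(n+1)!), so C_{5} = 10!/(5! x 6!) = C(10,5)/6 = 252/6.

Final answer: C_{5} = 42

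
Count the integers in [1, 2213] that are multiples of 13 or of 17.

Multiples of 13: 170. Multiples of 17: 130. Of both (lcm=221): 10.
By inclusion-exclusion: 170 + 130 - 10.

Final answer: 290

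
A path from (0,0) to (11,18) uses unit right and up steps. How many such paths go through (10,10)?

Paths (0,0)->(10,10): C(20,10) = 184756.
Paths (10,10)->(11,18): C(9,8) = 9.
By multiplication principle: 184756 x 9.

Final answer: 1662804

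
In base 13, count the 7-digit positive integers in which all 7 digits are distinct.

The leading digit has 12 choices (anything but zero); the next has 12 (anything but the first), then 11, and so on, one fewer each time.
Total: 12 x 12 x 11 x 10 x 9 x 8 x 7.

Final answer: 7983360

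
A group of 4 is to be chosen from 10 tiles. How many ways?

C(10,4) = 10!/(4! x (10-4)!).

Final answer: C(10,4) = 210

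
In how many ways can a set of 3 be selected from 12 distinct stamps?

C(12,3) = 12!/(3! x (12-3)!).

Final answer: C(12,3) = 220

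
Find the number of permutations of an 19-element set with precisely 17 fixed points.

Choose which 17 elements are fixed: C(19,17) = 171.
Derange the remaining 2 using D(j) = (j-1)(D(j-1) + D(j-2)), D(0)=1, D(1)=0: D(2)=1.
Total: 171 x 1.

Final answer: C(19,17) D(2) = 171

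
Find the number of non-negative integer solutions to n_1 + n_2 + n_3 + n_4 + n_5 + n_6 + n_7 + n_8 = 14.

Stars and bars with 14 stars and 7 bars:
C(14+8-1, 8-1) = C(21,7).

Final answer: C(21,7) = 116280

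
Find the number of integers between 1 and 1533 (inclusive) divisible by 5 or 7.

Multiples of 5: 306. Multiples of 7: 219. Of both (lcm=35): 43.
By inclusion-exclusion: 306 + 219 - 43.

Final answer: 482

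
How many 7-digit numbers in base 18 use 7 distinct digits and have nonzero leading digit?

First digit: 17 (nonzero). Second: 17 (not first). Third: 16, etc.
Total: 17 x 17 x 16 x 15 x 14 x 13 x 12.

Final answer: 151482240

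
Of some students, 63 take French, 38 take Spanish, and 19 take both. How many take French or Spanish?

|A union B| = |A| + |B| - |A intersect B| = 63 + 38 - 19.

Final answer: 82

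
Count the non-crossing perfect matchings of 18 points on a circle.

This is a standard Catalan-number count: the answer is C_n. Here n = 18/2 = 9.
C_n = (2n)!/(n!(n+1)!), so C_{9} = 18!/(9! x 10!) = C(18,9)/10 = 48620/10.

Final answer: C_{9} = 4862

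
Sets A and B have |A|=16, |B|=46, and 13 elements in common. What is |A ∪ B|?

|A union B| = |A| + |B| - |A intersect B| = 16 + 46 - 13.

Final answer: 49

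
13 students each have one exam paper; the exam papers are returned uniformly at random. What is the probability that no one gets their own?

Use the recurrence D(n) = (n-1)(D(n-1) + D(n-2)) with D(0)=1, D(1)=0.
Building up: D(2)=1, D(3)=2, D(4)=9, D(5)=44, D(6)=265, D(7)=1854, D(8)=14833, D(9)=133496, D(10)=1334961, D(11)=14684570, D(12)=176214841, D(13)=2290792932.
Total arrangements: 13! = 6227020800.
Probability = D(13)/13! = 63633137/172972800.

Final answer: D(13)/13! = 2290792932/6227020800 = 0.367879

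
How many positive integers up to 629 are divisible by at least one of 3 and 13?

Multiples of 3: 209. Multiples of 13: 48. Of both (lcm=39): 16.
By inclusion-exclusion: 209 + 48 - 16.

Final answer: 241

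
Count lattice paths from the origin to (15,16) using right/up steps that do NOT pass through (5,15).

Total paths to (15,16): C(31,16) = 300540195.
Paths through (5,15): C(20,15) x C(11,1) = 170544.
Avoiding (5,15): 300540195 - 170544.

Final answer: 300369651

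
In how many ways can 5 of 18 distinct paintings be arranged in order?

P(18,5) = 18!/(18-5)! = 18!/13!.

Final answer: P(18,5) = 1028160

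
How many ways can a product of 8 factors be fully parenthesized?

This is counted by the nth Catalan number C_n. Here n = 8 - 1 = 7.
Using C_0 = 1 and C_(k+1) = C_k x 2(2k+1)/(k+2), build up term by term: C_1=1, C_2=2, C_3=5, C_4=14, C_5=42, C_6=132, C_7=429.

Final answer: C_{7} = 429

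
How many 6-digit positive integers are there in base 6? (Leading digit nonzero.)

Leading digit: 5 options (nonzero). Other 5 digit(s): 6 options each.
Total: 5 x 6^5.

Final answer: 38880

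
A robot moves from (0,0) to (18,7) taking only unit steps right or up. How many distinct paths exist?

Each path has 18 right steps and 7 up steps in some order (25 steps total).
Choose which 7 of the 25 steps are up: C(25,7).

Final answer: C(25,7) = 480700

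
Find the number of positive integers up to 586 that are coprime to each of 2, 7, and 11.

|div by 2|=293, |div by 7|=83, |div by 11|=53.
|div by 2&7|=41, |div by 2&11|=26, |div by 7&11|=7, |div by all|=3.
By inclusion-exclusion, divisible by at least one: 293+83+53-41-26-7+3 = 358.
Not divisible by any: 586 - 358.

Final answer: 228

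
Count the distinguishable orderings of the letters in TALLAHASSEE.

Letters (A:3, E:2, H:1, L:2, S:2, T:1). Total letters: 11.
Permutations = 11!/(3! x 2! x 2! x 2!).

Final answer: 831600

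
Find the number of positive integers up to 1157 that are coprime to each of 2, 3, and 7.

|div by 2|=578, |div by 3|=385, |div by 7|=165.
|div by 2&3|=192, |div by 2&7|=82, |div by 3&7|=55, |div by all|=27.
By inclusion-exclusion, divisible by at least one: 578+385+165-192-82-55+27 = 826.
Not divisible by any: 1157 - 826.

Final answer: 331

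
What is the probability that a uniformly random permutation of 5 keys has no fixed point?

Use the recurrence D(n) = (n-1)(D(n-1) + D(n-2)) with D(0)=1, D(1)=0.
Building up: D(2)=1, D(3)=2, D(4)=9, D(5)=44.
Total arrangements: 5! = 120.
Probability = D(5)/5! = 11/30.

Final answer: D(5)/5! = 44/120 = 0.366667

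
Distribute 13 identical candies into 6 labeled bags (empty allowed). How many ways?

Stars and bars: C(n+k-1, k-1) = C(18,5).

Final answer: C(18,5) = 8568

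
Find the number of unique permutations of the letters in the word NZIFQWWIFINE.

Letters (E:1, F:2, I:3, N:2, Q:1, W:2, Z:1). Total letters: 12.
Permutations = 12!/(3! x 2! x 2! x 2!).

Final answer: 9979200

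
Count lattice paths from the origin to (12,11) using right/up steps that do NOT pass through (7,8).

Total paths to (12,11): C(23,11) = 1352078.
Paths through (7,8): C(15,8) x C(8,3) = 360360.
Avoiding (7,8): 1352078 - 360360.

Final answer: 991718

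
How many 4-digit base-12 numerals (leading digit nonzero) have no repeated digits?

First digit: 11 (nonzero). Second: 11 (not first). Third: 10, etc.
Total: 11 x 11 x 10 x 9.

Final answer: 10890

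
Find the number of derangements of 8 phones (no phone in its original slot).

D(n) = (n-1)(D(n-1) + D(n-2)), D(0)=1, D(1)=0.
D(2) = 1 x (0 + 1) = 1
D(3) = 2 x (1 + 0) = 2
D(4) = 3 x (2 + 1) = 9
D(5) = 4 x (9 + 2) = 44
D(6) = 5 x (44 + 9) = 265
D(7) = 6 x (265 + 44) = 1854
D(8) = 7 x (D(7) + D(6)) = 7 x (1854 + 265)

Final answer: D(8) = 14833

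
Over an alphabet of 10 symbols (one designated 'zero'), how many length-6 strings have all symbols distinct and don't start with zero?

The leading digit has 9 choices (anything but zero); the next has 9 (anything but the first), then 8, and so on, one fewer each time.
Total: 9 x 9 x 8 x 7 x 6 x 5.

Final answer: 136080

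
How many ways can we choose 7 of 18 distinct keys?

C(18,7) = 18!/(7! x (18-7)!).

Final answer: C(18,7) = 31824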